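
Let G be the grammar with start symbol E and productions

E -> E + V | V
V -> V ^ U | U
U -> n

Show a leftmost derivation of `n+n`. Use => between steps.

E => E+V   [E -> E + V]
E+V => V+V   [E -> V]
V+V => U+V   [V -> U]
U+V => n+V   [U -> n]
n+V => n+U   [V -> U]
n+U => n+n   [U -> n]

E => E+V => V+V => U+V => n+V => n+U => n+n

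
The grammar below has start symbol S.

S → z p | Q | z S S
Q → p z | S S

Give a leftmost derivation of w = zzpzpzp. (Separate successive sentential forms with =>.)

S=>zSS=>zQS=>zSSS=>zzpSS=>zzpzpS=>zzpzpzp

S => zSS   [S → z S S]
zSS => zQS   [S → Q]
zQS => zSSS   [Q → S S]
zSSS => zzpSS   [S → z p]
zzpSS => zzpzpS   [S → z p]
zzpzpS => zzpzpzp   [S → z p]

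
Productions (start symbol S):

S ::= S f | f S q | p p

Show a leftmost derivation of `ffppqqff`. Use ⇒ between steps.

S ⇒ Sf   [S ::= S f]
Sf ⇒ Sff   [S ::= S f]
Sff ⇒ fSqff   [S ::= f S q]
fSqff ⇒ ffSqqff   [S ::= f S q]
ffSqqff ⇒ ffppqqff   [S ::= p p]

S ⇒ Sf ⇒ Sff ⇒ fSqff ⇒ ffSqqff ⇒ ffppqqff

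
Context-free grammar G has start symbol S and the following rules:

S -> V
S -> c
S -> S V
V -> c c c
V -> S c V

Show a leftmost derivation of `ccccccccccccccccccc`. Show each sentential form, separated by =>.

S => V => ScV => SVcV => VVcV => cccVcV => cccScVcV => cccVcVcV => cccScVcVcV => cccSVcVcVcV => ccccVcVcVcV => ccccccccVcVcV => ccccccccccccVcV => ccccccccccccccccV => ccccccccccccccccccc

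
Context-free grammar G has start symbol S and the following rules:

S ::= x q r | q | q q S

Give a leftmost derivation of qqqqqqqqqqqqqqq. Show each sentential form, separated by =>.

S => qqS => qqqqS => qqqqqqS => qqqqqqqqS => qqqqqqqqqqS => qqqqqqqqqqqqS => qqqqqqqqqqqqqqS => qqqqqqqqqqqqqqq

S => qqS   [S ::= q q S]
qqS => qqqqS   [S ::= q q S]
qqqqS => qqqqqqS   [S ::= q q S]
qqqqqqS => qqqqqqqqS   [S ::= q q S]
qqqqqqqqS => qqqqqqqqqqS   [S ::= q q S]
qqqqqqqqqqS => qqqqqqqqqqqqS   [S ::= q q S]
qqqqqqqqqqqqS => qqqqqqqqqqqqqqS   [S ::= q q S]
qqqqqqqqqqqqqqS => qqqqqqqqqqqqqqq   [S ::= q]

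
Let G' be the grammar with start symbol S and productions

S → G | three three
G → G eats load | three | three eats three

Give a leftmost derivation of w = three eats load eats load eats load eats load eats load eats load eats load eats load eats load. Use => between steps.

S => G   [S → G]
G => G eats load   [G → G eats load]
G eats load => G eats load eats load   [G → G eats load]
G eats load eats load => G eats load eats load eats load   [G → G eats load]
G eats load eats load eats load => G eats load eats load eats load eats load   [G → G eats load]
G eats load eats load eats load eats load => G eats load eats load eats load eats load eats load   [G → G eats load]
G eats load eats load eats load eats load eats load => G eats load eats load eats load eats load eats load eats load   [G → G eats load]
G eats load eats load eats load eats load eats load eats load => G eats load eats load eats load eats load eats load eats load eats load   [G → G eats load]
G eats load eats load eats load eats load eats load eats load eats load => G eats load eats load eats load eats load eats load eats load eats load eats load   [G → G eats load]
G eats load eats load eats load eats load eats load eats load eats load eats load => G eats load eats load eats load eats load eats load eats load eats load eats load eats load   [G → G eats load]
G eats load eats load eats load eats load eats load eats load eats load eats load eats load => three eats load eats load eats load eats load eats load eats load eats load eats load eats load   [G → three]

S => G => G eats load => G eats load eats load => G eats load eats load eats load => G eats load eats load eats load eats load => G eats load eats load eats load eats load eats load => G eats load eats load eats load eats load eats load eats load => G eats load eats load eats load eats load eats load eats load eats load => G eats load eats load eats load eats load eats load eats load eats load eats load => G eats load eats load eats load eats load eats load eats load eats load eats load eats load => three eats load eats load eats load eats load eats load eats load eats load eats load eats load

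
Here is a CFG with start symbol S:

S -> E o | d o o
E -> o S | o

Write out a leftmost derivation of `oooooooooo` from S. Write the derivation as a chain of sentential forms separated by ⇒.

S ⇒ Eo ⇒ oSo ⇒ oEoo ⇒ ooSoo ⇒ ooEooo ⇒ oooSooo ⇒ oooEoooo ⇒ ooooSoooo ⇒ ooooEooooo ⇒ oooooooooo

S ⇒ Eo   [S -> E o]
Eo ⇒ oSo   [E -> o S]
oSo ⇒ oEoo   [S -> E o]
oEoo ⇒ ooSoo   [E -> o S]
ooSoo ⇒ ooEooo   [S -> E o]
ooEooo ⇒ oooSooo   [E -> o S]
oooSooo ⇒ oooEoooo   [S -> E o]
oooEoooo ⇒ ooooSoooo   [E -> o S]
ooooSoooo ⇒ ooooEooooo   [S -> E o]
ooooEooooo ⇒ oooooooooo   [E -> o]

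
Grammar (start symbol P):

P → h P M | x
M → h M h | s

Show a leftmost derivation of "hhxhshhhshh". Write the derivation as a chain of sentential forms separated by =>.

P => hPM   [P → h P M]
hPM => hhPMM   [P → h P M]
hhPMM => hhxMM   [P → x]
hhxMM => hhxhMhM   [M → h M h]
hhxhMhM => hhxhshM   [M → s]
hhxhshM => hhxhshhMh   [M → h M h]
hhxhshhMh => hhxhshhhMhh   [M → h M h]
hhxhshhhMhh => hhxhshhhshh   [M → s]

P => hPM => hhPMM => hhxMM => hhxhMhM => hhxhshM => hhxhshhMh => hhxhshhhMhh => hhxhshhhshh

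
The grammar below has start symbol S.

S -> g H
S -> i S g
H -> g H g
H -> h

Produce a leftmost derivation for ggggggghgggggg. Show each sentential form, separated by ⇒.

S ⇒ gH ⇒ ggHg ⇒ gggHgg ⇒ ggggHggg ⇒ gggggHgggg ⇒ ggggggHggggg ⇒ gggggggHgggggg ⇒ ggggggghgggggg

S ⇒ gH   [S -> g H]
gH ⇒ ggHg   [H -> g H g]
ggHg ⇒ gggHgg   [H -> g H g]
gggHgg ⇒ ggggHggg   [H -> g H g]
ggggHggg ⇒ gggggHgggg   [H -> g H g]
gggggHgggg ⇒ ggggggHggggg   [H -> g H g]
ggggggHggggg ⇒ gggggggHgggggg   [H -> g H g]
gggggggHgggggg ⇒ ggggggghgggggg   [H -> h]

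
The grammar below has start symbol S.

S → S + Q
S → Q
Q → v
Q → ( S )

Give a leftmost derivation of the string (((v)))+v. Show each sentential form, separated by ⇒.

S ⇒ S+Q   [S → S + Q]
S+Q ⇒ Q+Q   [S → Q]
Q+Q ⇒ (S)+Q   [Q → ( S )]
(S)+Q ⇒ (Q)+Q   [S → Q]
(Q)+Q ⇒ ((S))+Q   [Q → ( S )]
((S))+Q ⇒ ((Q))+Q   [S → Q]
((Q))+Q ⇒ (((S)))+Q   [Q → ( S )]
(((S)))+Q ⇒ (((Q)))+Q   [S → Q]
(((Q)))+Q ⇒ (((v)))+Q   [Q → v]
(((v)))+Q ⇒ (((v)))+v   [Q → v]

S⇒S+Q⇒Q+Q⇒(S)+Q⇒(Q)+Q⇒((S))+Q⇒((Q))+Q⇒(((S)))+Q⇒(((Q)))+Q⇒(((v)))+Q⇒(((v)))+v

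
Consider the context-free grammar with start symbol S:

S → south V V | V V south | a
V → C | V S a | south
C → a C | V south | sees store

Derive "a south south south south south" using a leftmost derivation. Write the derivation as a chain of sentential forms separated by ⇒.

S ⇒ V V south ⇒ C V south ⇒ V south V south ⇒ C south V south ⇒ a C south V south ⇒ a V south south V south ⇒ a south south south V south ⇒ a south south south south south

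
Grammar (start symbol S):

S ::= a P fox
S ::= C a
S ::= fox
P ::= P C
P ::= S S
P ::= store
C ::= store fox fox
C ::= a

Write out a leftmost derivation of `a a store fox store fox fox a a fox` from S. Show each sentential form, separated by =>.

S => a P fox => a P C fox => a S S C fox => a a P fox S C fox => a a store fox S C fox => a a store fox C a C fox => a a store fox store fox fox a C fox => a a store fox store fox fox a a fox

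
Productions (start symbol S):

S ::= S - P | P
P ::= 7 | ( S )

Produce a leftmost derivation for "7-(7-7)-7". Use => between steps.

S => S-P => S-P-P => P-P-P => 7-P-P => 7-(S)-P => 7-(S-P)-P => 7-(P-P)-P => 7-(7-P)-P => 7-(7-7)-P => 7-(7-7)-7

S => S-P   [S ::= S - P]
S-P => S-P-P   [S ::= S - P]
S-P-P => P-P-P   [S ::= P]
P-P-P => 7-P-P   [P ::= 7]
7-P-P => 7-(S)-P   [P ::= ( S )]
7-(S)-P => 7-(S-P)-P   [S ::= S - P]
7-(S-P)-P => 7-(P-P)-P   [S ::= P]
7-(P-P)-P => 7-(7-P)-P   [P ::= 7]
7-(7-P)-P => 7-(7-7)-P   [P ::= 7]
7-(7-7)-P => 7-(7-7)-7   [P ::= 7]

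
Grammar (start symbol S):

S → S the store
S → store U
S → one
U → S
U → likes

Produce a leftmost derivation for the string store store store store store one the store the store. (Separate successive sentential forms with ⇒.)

S ⇒ S the store ⇒ store U the store ⇒ store S the store ⇒ store store U the store ⇒ store store S the store ⇒ store store S the store the store ⇒ store store store U the store the store ⇒ store store store S the store the store ⇒ store store store store U the store the store ⇒ store store store store S the store the store ⇒ store store store store store U the store the store ⇒ store store store store store S the store the store ⇒ store store store store store one the store the store

S ⇒ S the store   [S → S the store]
S the store ⇒ store U the store   [S → store U]
store U the store ⇒ store S the store   [U → S]
store S the store ⇒ store store U the store   [S → store U]
store store U the store ⇒ store store S the store   [U → S]
store store S the store ⇒ store store S the store the store   [S → S the store]
store store S the store the store ⇒ store store store U the store the store   [S → store U]
store store store U the store the store ⇒ store store store S the store the store   [U → S]
store store store S the store the store ⇒ store store store store U the store the store   [S → store U]
store store store store U the store the store ⇒ store store store store S the store the store   [U → S]
store store store store S the store the store ⇒ store store store store store U the store the store   [S → store U]
store store store store store U the store the store ⇒ store store store store store S the store the store   [U → S]
store store store store store S the store the store ⇒ store store store store store one the store the store   [S → one]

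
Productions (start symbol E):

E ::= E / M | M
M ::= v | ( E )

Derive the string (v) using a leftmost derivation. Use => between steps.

E => M => (E) => (M) => (v)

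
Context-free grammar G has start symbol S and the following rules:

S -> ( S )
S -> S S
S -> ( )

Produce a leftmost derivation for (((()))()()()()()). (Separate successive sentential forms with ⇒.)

S ⇒ (S)   [S -> ( S )]
(S) ⇒ (SS)   [S -> S S]
(SS) ⇒ ((S)S)   [S -> ( S )]
((S)S) ⇒ (((S))S)   [S -> ( S )]
(((S))S) ⇒ (((()))S)   [S -> ( )]
(((()))S) ⇒ (((()))SS)   [S -> S S]
(((()))SS) ⇒ (((()))SSS)   [S -> S S]
(((()))SSS) ⇒ (((()))SSSS)   [S -> S S]
(((()))SSSS) ⇒ (((()))SSSSS)   [S -> S S]
(((()))SSSSS) ⇒ (((()))()SSSS)   [S -> ( )]
(((()))()SSSS) ⇒ (((()))()()SSS)   [S -> ( )]
(((()))()()SSS) ⇒ (((()))()()()SS)   [S -> ( )]
(((()))()()()SS) ⇒ (((()))()()()()S)   [S -> ( )]
(((()))()()()()S) ⇒ (((()))()()()()())   [S -> ( )]

S ⇒ (S) ⇒ (SS) ⇒ ((S)S) ⇒ (((S))S) ⇒ (((()))S) ⇒ (((()))SS) ⇒ (((()))SSS) ⇒ (((()))SSSS) ⇒ (((()))SSSSS) ⇒ (((()))()SSSS) ⇒ (((()))()()SSS) ⇒ (((()))()()()SS) ⇒ (((()))()()()()S) ⇒ (((()))()()()()())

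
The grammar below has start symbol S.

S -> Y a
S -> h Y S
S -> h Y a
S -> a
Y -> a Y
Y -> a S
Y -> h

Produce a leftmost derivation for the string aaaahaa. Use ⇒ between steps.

S ⇒ Ya   [S -> Y a]
Ya ⇒ aYa   [Y -> a Y]
aYa ⇒ aaYa   [Y -> a Y]
aaYa ⇒ aaaYa   [Y -> a Y]
aaaYa ⇒ aaaaSa   [Y -> a S]
aaaaSa ⇒ aaaaYaa   [S -> Y a]
aaaaYaa ⇒ aaaahaa   [Y -> h]

S ⇒ Ya ⇒ aYa ⇒ aaYa ⇒ aaaYa ⇒ aaaaSa ⇒ aaaaYaa ⇒ aaaahaa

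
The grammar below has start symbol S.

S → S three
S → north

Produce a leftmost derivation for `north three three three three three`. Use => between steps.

S => S three   [S → S three]
S three => S three three   [S → S three]
S three three => S three three three   [S → S three]
S three three three => S three three three three   [S → S three]
S three three three three => S three three three three three   [S → S three]
S three three three three three => north three three three three three   [S → north]

S => S three => S three three => S three three three => S three three three three => S three three three three three => north three three three three three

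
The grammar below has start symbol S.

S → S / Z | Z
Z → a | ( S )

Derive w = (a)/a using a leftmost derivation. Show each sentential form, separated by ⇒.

S ⇒ S/Z ⇒ Z/Z ⇒ (S)/Z ⇒ (Z)/Z ⇒ (a)/Z ⇒ (a)/a

S ⇒ S/Z   [S → S / Z]
S/Z ⇒ Z/Z   [S → Z]
Z/Z ⇒ (S)/Z   [Z → ( S )]
(S)/Z ⇒ (Z)/Z   [S → Z]
(Z)/Z ⇒ (a)/Z   [Z → a]
(a)/Z ⇒ (a)/a   [Z → a]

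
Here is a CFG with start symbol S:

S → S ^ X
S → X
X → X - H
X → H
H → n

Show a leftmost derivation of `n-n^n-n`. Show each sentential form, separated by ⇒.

S ⇒ S^X   [S → S ^ X]
S^X ⇒ X^X   [S → X]
X^X ⇒ X-H^X   [X → X - H]
X-H^X ⇒ H-H^X   [X → H]
H-H^X ⇒ n-H^X   [H → n]
n-H^X ⇒ n-n^X   [H → n]
n-n^X ⇒ n-n^X-H   [X → X - H]
n-n^X-H ⇒ n-n^H-H   [X → H]
n-n^H-H ⇒ n-n^n-H   [H → n]
n-n^n-H ⇒ n-n^n-n   [H → n]

S⇒S^X⇒X^X⇒X-H^X⇒H-H^X⇒n-H^X⇒n-n^X⇒n-n^X-H⇒n-n^H-H⇒n-n^n-H⇒n-n^n-n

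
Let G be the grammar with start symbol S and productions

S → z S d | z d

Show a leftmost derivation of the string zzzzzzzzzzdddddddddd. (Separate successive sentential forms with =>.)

S => zSd => zzSdd => zzzSddd => zzzzSdddd => zzzzzSddddd => zzzzzzSdddddd => zzzzzzzSddddddd => zzzzzzzzSdddddddd => zzzzzzzzzSddddddddd => zzzzzzzzzzdddddddddd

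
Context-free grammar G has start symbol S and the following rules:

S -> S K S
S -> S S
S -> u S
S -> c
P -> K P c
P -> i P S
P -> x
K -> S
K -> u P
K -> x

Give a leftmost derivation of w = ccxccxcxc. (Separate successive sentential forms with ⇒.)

S ⇒ SKS   [S -> S K S]
SKS ⇒ SKSKS   [S -> S K S]
SKSKS ⇒ SSKSKS   [S -> S S]
SSKSKS ⇒ SKSSKSKS   [S -> S K S]
SKSSKSKS ⇒ SSKSSKSKS   [S -> S S]
SSKSSKSKS ⇒ cSKSSKSKS   [S -> c]
cSKSSKSKS ⇒ ccKSSKSKS   [S -> c]
ccKSSKSKS ⇒ ccxSSKSKS   [K -> x]
ccxSSKSKS ⇒ ccxcSKSKS   [S -> c]
ccxcSKSKS ⇒ ccxccKSKS   [S -> c]
ccxccKSKS ⇒ ccxccxSKS   [K -> x]
ccxccxSKS ⇒ ccxccxcKS   [S -> c]
ccxccxcKS ⇒ ccxccxcxS   [K -> x]
ccxccxcxS ⇒ ccxccxcxc   [S -> c]

S ⇒ SKS ⇒ SKSKS ⇒ SSKSKS ⇒ SKSSKSKS ⇒ SSKSSKSKS ⇒ cSKSSKSKS ⇒ ccKSSKSKS ⇒ ccxSSKSKS ⇒ ccxcSKSKS ⇒ ccxccKSKS ⇒ ccxccxSKS ⇒ ccxccxcKS ⇒ ccxccxcxS ⇒ ccxccxcxc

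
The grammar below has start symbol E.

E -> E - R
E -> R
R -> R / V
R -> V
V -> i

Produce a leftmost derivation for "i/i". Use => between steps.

E => R   [E -> R]
R => R/V   [R -> R / V]
R/V => V/V   [R -> V]
V/V => i/V   [V -> i]
i/V => i/i   [V -> i]

E=>R=>R/V=>V/V=>i/V=>i/i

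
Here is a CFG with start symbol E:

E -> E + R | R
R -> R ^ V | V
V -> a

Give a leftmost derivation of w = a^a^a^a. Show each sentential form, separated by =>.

E=>R=>R^V=>R^V^V=>R^V^V^V=>V^V^V^V=>a^V^V^V=>a^a^V^V=>a^a^a^V=>a^a^a^a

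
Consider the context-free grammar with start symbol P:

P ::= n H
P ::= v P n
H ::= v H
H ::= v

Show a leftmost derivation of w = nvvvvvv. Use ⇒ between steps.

P⇒nH⇒nvH⇒nvvH⇒nvvvH⇒nvvvvH⇒nvvvvvH⇒nvvvvvv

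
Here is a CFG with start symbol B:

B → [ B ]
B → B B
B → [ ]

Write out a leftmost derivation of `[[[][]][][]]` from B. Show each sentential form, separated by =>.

B=>[B]=>[BB]=>[BBB]=>[[B]BB]=>[[BB]BB]=>[[[]B]BB]=>[[[][]]BB]=>[[[][]][]B]=>[[[][]][][]]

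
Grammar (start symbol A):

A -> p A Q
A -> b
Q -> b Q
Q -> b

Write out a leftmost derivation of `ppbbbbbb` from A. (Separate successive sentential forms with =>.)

A => pAQ   [A -> p A Q]
pAQ => ppAQQ   [A -> p A Q]
ppAQQ => ppbQQ   [A -> b]
ppbQQ => ppbbQ   [Q -> b]
ppbbQ => ppbbbQ   [Q -> b Q]
ppbbbQ => ppbbbbQ   [Q -> b Q]
ppbbbbQ => ppbbbbbQ   [Q -> b Q]
ppbbbbbQ => ppbbbbbb   [Q -> b]

A=>pAQ=>ppAQQ=>ppbQQ=>ppbbQ=>ppbbbQ=>ppbbbbQ=>ppbbbbbQ=>ppbbbbbb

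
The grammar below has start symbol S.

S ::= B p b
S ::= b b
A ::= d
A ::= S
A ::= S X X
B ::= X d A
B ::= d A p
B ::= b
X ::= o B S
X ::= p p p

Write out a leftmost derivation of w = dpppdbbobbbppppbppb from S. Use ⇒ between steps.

S⇒Bpb⇒dAppb⇒dSppb⇒dBpbppb⇒dXdApbppb⇒dpppdApbppb⇒dpppdSXXpbppb⇒dpppdbbXXpbppb⇒dpppdbboBSXpbppb⇒dpppdbbobSXpbppb⇒dpppdbbobbbXpbppb⇒dpppdbbobbbppppbppb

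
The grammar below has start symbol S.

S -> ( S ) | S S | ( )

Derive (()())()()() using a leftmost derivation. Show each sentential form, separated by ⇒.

S ⇒ SS   [S -> S S]
SS ⇒ SSS   [S -> S S]
SSS ⇒ SSSS   [S -> S S]
SSSS ⇒ (S)SSS   [S -> ( S )]
(S)SSS ⇒ (SS)SSS   [S -> S S]
(SS)SSS ⇒ (()S)SSS   [S -> ( )]
(()S)SSS ⇒ (()())SSS   [S -> ( )]
(()())SSS ⇒ (()())()SS   [S -> ( )]
(()())()SS ⇒ (()())()()S   [S -> ( )]
(()())()()S ⇒ (()())()()()   [S -> ( )]

S ⇒ SS ⇒ SSS ⇒ SSSS ⇒ (S)SSS ⇒ (SS)SSS ⇒ (()S)SSS ⇒ (()())SSS ⇒ (()())()SS ⇒ (()())()()S ⇒ (()())()()()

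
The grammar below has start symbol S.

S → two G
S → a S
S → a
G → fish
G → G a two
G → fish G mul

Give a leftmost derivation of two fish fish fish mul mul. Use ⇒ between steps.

S ⇒ two G   [S → two G]
two G ⇒ two fish G mul   [G → fish G mul]
two fish G mul ⇒ two fish fish G mul mul   [G → fish G mul]
two fish fish G mul mul ⇒ two fish fish fish mul mul   [G → fish]

S ⇒ two G ⇒ two fish G mul ⇒ two fish fish G mul mul ⇒ two fish fish fish mul mul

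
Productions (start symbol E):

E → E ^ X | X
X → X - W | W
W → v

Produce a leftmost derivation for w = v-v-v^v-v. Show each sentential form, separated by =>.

E=>E^X=>X^X=>X-W^X=>X-W-W^X=>W-W-W^X=>v-W-W^X=>v-v-W^X=>v-v-v^X=>v-v-v^X-W=>v-v-v^W-W=>v-v-v^v-W=>v-v-v^v-v

E => E^X   [E → E ^ X]
E^X => X^X   [E → X]
X^X => X-W^X   [X → X - W]
X-W^X => X-W-W^X   [X → X - W]
X-W-W^X => W-W-W^X   [X → W]
W-W-W^X => v-W-W^X   [W → v]
v-W-W^X => v-v-W^X   [W → v]
v-v-W^X => v-v-v^X   [W → v]
v-v-v^X => v-v-v^X-W   [X → X - W]
v-v-v^X-W => v-v-v^W-W   [X → W]
v-v-v^W-W => v-v-v^v-W   [W → v]
v-v-v^v-W => v-v-v^v-v   [W → v]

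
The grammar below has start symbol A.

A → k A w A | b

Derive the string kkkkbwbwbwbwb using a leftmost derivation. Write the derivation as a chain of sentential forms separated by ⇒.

A⇒kAwA⇒kkAwAwA⇒kkkAwAwAwA⇒kkkkAwAwAwAwA⇒kkkkbwAwAwAwA⇒kkkkbwbwAwAwA⇒kkkkbwbwbwAwA⇒kkkkbwbwbwbwA⇒kkkkbwbwbwbwb

A ⇒ kAwA   [A → k A w A]
kAwA ⇒ kkAwAwA   [A → k A w A]
kkAwAwA ⇒ kkkAwAwAwA   [A → k A w A]
kkkAwAwAwA ⇒ kkkkAwAwAwAwA   [A → k A w A]
kkkkAwAwAwAwA ⇒ kkkkbwAwAwAwA   [A → b]
kkkkbwAwAwAwA ⇒ kkkkbwbwAwAwA   [A → b]
kkkkbwbwAwAwA ⇒ kkkkbwbwbwAwA   [A → b]
kkkkbwbwbwAwA ⇒ kkkkbwbwbwbwA   [A → b]
kkkkbwbwbwbwA ⇒ kkkkbwbwbwbwb   [A → b]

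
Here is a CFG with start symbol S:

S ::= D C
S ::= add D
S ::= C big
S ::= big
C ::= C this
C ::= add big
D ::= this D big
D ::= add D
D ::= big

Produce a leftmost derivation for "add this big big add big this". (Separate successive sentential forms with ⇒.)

S ⇒ D C ⇒ add D C ⇒ add this D big C ⇒ add this big big C ⇒ add this big big C this ⇒ add this big big add big this

S ⇒ D C   [S ::= D C]
D C ⇒ add D C   [D ::= add D]
add D C ⇒ add this D big C   [D ::= this D big]
add this D big C ⇒ add this big big C   [D ::= big]
add this big big C ⇒ add this big big C this   [C ::= C this]
add this big big C this ⇒ add this big big add big this   [C ::= add big]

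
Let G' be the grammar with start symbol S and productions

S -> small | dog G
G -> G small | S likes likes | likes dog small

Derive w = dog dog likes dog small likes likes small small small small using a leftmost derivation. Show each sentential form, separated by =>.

S => dog G => dog G small => dog G small small => dog G small small small => dog G small small small small => dog S likes likes small small small small => dog dog G likes likes small small small small => dog dog likes dog small likes likes small small small small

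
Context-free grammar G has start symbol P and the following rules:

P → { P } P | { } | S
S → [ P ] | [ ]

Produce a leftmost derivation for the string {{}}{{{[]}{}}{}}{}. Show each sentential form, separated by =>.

P => {P}P   [P → { P } P]
{P}P => {{}}P   [P → { }]
{{}}P => {{}}{P}P   [P → { P } P]
{{}}{P}P => {{}}{{P}P}P   [P → { P } P]
{{}}{{P}P}P => {{}}{{{P}P}P}P   [P → { P } P]
{{}}{{{P}P}P}P => {{}}{{{S}P}P}P   [P → S]
{{}}{{{S}P}P}P => {{}}{{{[]}P}P}P   [S → [ ]]
{{}}{{{[]}P}P}P => {{}}{{{[]}{}}P}P   [P → { }]
{{}}{{{[]}{}}P}P => {{}}{{{[]}{}}{}}P   [P → { }]
{{}}{{{[]}{}}{}}P => {{}}{{{[]}{}}{}}{}   [P → { }]

P => {P}P => {{}}P => {{}}{P}P => {{}}{{P}P}P => {{}}{{{P}P}P}P => {{}}{{{S}P}P}P => {{}}{{{[]}P}P}P => {{}}{{{[]}{}}P}P => {{}}{{{[]}{}}{}}P => {{}}{{{[]}{}}{}}{}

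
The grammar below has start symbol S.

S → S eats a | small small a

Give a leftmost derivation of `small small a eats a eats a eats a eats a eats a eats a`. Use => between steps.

S => S eats a => S eats a eats a => S eats a eats a eats a => S eats a eats a eats a eats a => S eats a eats a eats a eats a eats a => S eats a eats a eats a eats a eats a eats a => small small a eats a eats a eats a eats a eats a eats a

S => S eats a   [S → S eats a]
S eats a => S eats a eats a   [S → S eats a]
S eats a eats a => S eats a eats a eats a   [S → S eats a]
S eats a eats a eats a => S eats a eats a eats a eats a   [S → S eats a]
S eats a eats a eats a eats a => S eats a eats a eats a eats a eats a   [S → S eats a]
S eats a eats a eats a eats a eats a => S eats a eats a eats a eats a eats a eats a   [S → S eats a]
S eats a eats a eats a eats a eats a eats a => small small a eats a eats a eats a eats a eats a eats a   [S → small small a]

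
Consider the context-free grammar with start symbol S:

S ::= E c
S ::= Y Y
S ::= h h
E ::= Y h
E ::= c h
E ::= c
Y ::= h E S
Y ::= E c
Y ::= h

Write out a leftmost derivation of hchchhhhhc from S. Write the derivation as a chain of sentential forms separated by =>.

S => Ec => Yhc => hEShc => hcShc => hcYYhc => hchESYhc => hchchSYhc => hchchhhYhc => hchchhhhhc

S => Ec   [S ::= E c]
Ec => Yhc   [E ::= Y h]
Yhc => hEShc   [Y ::= h E S]
hEShc => hcShc   [E ::= c]
hcShc => hcYYhc   [S ::= Y Y]
hcYYhc => hchESYhc   [Y ::= h E S]
hchESYhc => hchchSYhc   [E ::= c h]
hchchSYhc => hchchhhYhc   [S ::= h h]
hchchhhYhc => hchchhhhhc   [Y ::= h]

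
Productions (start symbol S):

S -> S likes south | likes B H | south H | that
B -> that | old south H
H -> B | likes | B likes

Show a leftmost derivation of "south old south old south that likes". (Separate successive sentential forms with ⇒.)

S ⇒ south H ⇒ south B ⇒ south old south H ⇒ south old south B ⇒ south old south old south H ⇒ south old south old south B likes ⇒ south old south old south that likes

S ⇒ south H   [S -> south H]
south H ⇒ south B   [H -> B]
south B ⇒ south old south H   [B -> old south H]
south old south H ⇒ south old south B   [H -> B]
south old south B ⇒ south old south old south H   [B -> old south H]
south old south old south H ⇒ south old south old south B likes   [H -> B likes]
south old south old south B likes ⇒ south old south old south that likes   [B -> that]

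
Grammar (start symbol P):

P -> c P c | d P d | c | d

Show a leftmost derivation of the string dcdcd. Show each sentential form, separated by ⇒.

P ⇒ dPd   [P -> d P d]
dPd ⇒ dcPcd   [P -> c P c]
dcPcd ⇒ dcdcd   [P -> d]

P⇒dPd⇒dcPcd⇒dcdcd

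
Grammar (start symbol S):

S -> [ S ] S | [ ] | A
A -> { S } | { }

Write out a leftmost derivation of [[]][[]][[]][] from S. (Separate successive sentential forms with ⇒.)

S ⇒ [S]S   [S -> [ S ] S]
[S]S ⇒ [[]]S   [S -> [ ]]
[[]]S ⇒ [[]][S]S   [S -> [ S ] S]
[[]][S]S ⇒ [[]][[]]S   [S -> [ ]]
[[]][[]]S ⇒ [[]][[]][S]S   [S -> [ S ] S]
[[]][[]][S]S ⇒ [[]][[]][[]]S   [S -> [ ]]
[[]][[]][[]]S ⇒ [[]][[]][[]][]   [S -> [ ]]

S⇒[S]S⇒[[]]S⇒[[]][S]S⇒[[]][[]]S⇒[[]][[]][S]S⇒[[]][[]][[]]S⇒[[]][[]][[]][]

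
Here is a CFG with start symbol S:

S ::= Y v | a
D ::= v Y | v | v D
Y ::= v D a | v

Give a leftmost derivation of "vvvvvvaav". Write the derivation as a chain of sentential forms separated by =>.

S=>Yv=>vDav=>vvDav=>vvvDav=>vvvvYav=>vvvvvDaav=>vvvvvvaav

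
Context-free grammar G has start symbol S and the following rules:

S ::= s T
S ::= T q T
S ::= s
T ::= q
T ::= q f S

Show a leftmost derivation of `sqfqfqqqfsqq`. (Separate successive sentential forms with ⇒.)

S ⇒ sT ⇒ sqfS ⇒ sqfTqT ⇒ sqfqfSqT ⇒ sqfqfTqTqT ⇒ sqfqfqqTqT ⇒ sqfqfqqqfSqT ⇒ sqfqfqqqfsqT ⇒ sqfqfqqqfsqq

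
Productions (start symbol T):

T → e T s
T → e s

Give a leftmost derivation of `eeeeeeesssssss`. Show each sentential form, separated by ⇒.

T ⇒ eTs ⇒ eeTss ⇒ eeeTsss ⇒ eeeeTssss ⇒ eeeeeTsssss ⇒ eeeeeeTssssss ⇒ eeeeeeesssssss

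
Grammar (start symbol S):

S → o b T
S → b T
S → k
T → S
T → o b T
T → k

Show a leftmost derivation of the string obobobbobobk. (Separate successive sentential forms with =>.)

S => obT => obobT => obobS => obobobT => obobobS => obobobbT => obobobbobT => obobobbobS => obobobbobobT => obobobbobobk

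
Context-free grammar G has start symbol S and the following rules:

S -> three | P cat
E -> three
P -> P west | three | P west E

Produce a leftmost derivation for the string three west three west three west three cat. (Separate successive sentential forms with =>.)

S => P cat => P west E cat => P west E west E cat => P west E west E west E cat => three west E west E west E cat => three west three west E west E cat => three west three west three west E cat => three west three west three west three cat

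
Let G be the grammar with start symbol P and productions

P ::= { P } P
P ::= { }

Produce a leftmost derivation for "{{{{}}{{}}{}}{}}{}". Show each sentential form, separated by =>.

P => {P}P   [P ::= { P } P]
{P}P => {{P}P}P   [P ::= { P } P]
{{P}P}P => {{{P}P}P}P   [P ::= { P } P]
{{{P}P}P}P => {{{{}}P}P}P   [P ::= { }]
{{{{}}P}P}P => {{{{}}{P}P}P}P   [P ::= { P } P]
{{{{}}{P}P}P}P => {{{{}}{{}}P}P}P   [P ::= { }]
{{{{}}{{}}P}P}P => {{{{}}{{}}{}}P}P   [P ::= { }]
{{{{}}{{}}{}}P}P => {{{{}}{{}}{}}{}}P   [P ::= { }]
{{{{}}{{}}{}}{}}P => {{{{}}{{}}{}}{}}{}   [P ::= { }]

P => {P}P => {{P}P}P => {{{P}P}P}P => {{{{}}P}P}P => {{{{}}{P}P}P}P => {{{{}}{{}}P}P}P => {{{{}}{{}}{}}P}P => {{{{}}{{}}{}}{}}P => {{{{}}{{}}{}}{}}{}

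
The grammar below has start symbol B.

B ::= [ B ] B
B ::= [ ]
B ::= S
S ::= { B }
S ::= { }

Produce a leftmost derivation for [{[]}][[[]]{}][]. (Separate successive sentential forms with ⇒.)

B ⇒ [B]B ⇒ [S]B ⇒ [{B}]B ⇒ [{[]}]B ⇒ [{[]}][B]B ⇒ [{[]}][[B]B]B ⇒ [{[]}][[[]]B]B ⇒ [{[]}][[[]]S]B ⇒ [{[]}][[[]]{}]B ⇒ [{[]}][[[]]{}][]

B ⇒ [B]B   [B ::= [ B ] B]
[B]B ⇒ [S]B   [B ::= S]
[S]B ⇒ [{B}]B   [S ::= { B }]
[{B}]B ⇒ [{[]}]B   [B ::= [ ]]
[{[]}]B ⇒ [{[]}][B]B   [B ::= [ B ] B]
[{[]}][B]B ⇒ [{[]}][[B]B]B   [B ::= [ B ] B]
[{[]}][[B]B]B ⇒ [{[]}][[[]]B]B   [B ::= [ ]]
[{[]}][[[]]B]B ⇒ [{[]}][[[]]S]B   [B ::= S]
[{[]}][[[]]S]B ⇒ [{[]}][[[]]{}]B   [S ::= { }]
[{[]}][[[]]{}]B ⇒ [{[]}][[[]]{}][]   [B ::= [ ]]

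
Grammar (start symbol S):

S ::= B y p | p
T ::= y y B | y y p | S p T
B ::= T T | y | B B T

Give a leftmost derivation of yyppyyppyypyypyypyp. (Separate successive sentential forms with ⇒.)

S ⇒ Byp ⇒ TTyp ⇒ SpTTyp ⇒ ByppTTyp ⇒ yyppTTyp ⇒ yyppyyBTyp ⇒ yyppyyTTTyp ⇒ yyppyySpTTTyp ⇒ yyppyyppTTTyp ⇒ yyppyyppyypTTyp ⇒ yyppyyppyypyypTyp ⇒ yyppyyppyypyypyypyp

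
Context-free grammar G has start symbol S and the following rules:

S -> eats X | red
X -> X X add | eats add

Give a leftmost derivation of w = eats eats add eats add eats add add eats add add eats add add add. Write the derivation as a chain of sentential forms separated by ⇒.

S ⇒ eats X ⇒ eats X X add ⇒ eats eats add X add ⇒ eats eats add X X add add ⇒ eats eats add X X add X add add ⇒ eats eats add X X add X add X add add ⇒ eats eats add eats add X add X add X add add ⇒ eats eats add eats add eats add add X add X add add ⇒ eats eats add eats add eats add add eats add add X add add ⇒ eats eats add eats add eats add add eats add add eats add add add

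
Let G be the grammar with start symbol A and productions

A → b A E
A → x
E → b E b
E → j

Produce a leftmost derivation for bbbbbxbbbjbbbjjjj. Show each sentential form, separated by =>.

A => bAE => bbAEE => bbbAEEE => bbbbAEEEE => bbbbbAEEEEE => bbbbbxEEEEE => bbbbbxbEbEEEE => bbbbbxbbEbbEEEE => bbbbbxbbbEbbbEEEE => bbbbbxbbbjbbbEEEE => bbbbbxbbbjbbbjEEE => bbbbbxbbbjbbbjjEE => bbbbbxbbbjbbbjjjE => bbbbbxbbbjbbbjjjj

A => bAE   [A → b A E]
bAE => bbAEE   [A → b A E]
bbAEE => bbbAEEE   [A → b A E]
bbbAEEE => bbbbAEEEE   [A → b A E]
bbbbAEEEE => bbbbbAEEEEE   [A → b A E]
bbbbbAEEEEE => bbbbbxEEEEE   [A → x]
bbbbbxEEEEE => bbbbbxbEbEEEE   [E → b E b]
bbbbbxbEbEEEE => bbbbbxbbEbbEEEE   [E → b E b]
bbbbbxbbEbbEEEE => bbbbbxbbbEbbbEEEE   [E → b E b]
bbbbbxbbbEbbbEEEE => bbbbbxbbbjbbbEEEE   [E → j]
bbbbbxbbbjbbbEEEE => bbbbbxbbbjbbbjEEE   [E → j]
bbbbbxbbbjbbbjEEE => bbbbbxbbbjbbbjjEE   [E → j]
bbbbbxbbbjbbbjjEE => bbbbbxbbbjbbbjjjE   [E → j]
bbbbbxbbbjbbbjjjE => bbbbbxbbbjbbbjjjj   [E → j]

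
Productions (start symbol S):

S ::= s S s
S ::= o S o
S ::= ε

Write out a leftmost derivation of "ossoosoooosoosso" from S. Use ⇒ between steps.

S⇒oSo⇒osSso⇒ossSsso⇒ossoSosso⇒ossooSoosso⇒ossoosSsoosso⇒ossoosoSosoosso⇒ossoosooSoosoosso⇒ossoosoooosoosso

S ⇒ oSo   [S ::= o S o]
oSo ⇒ osSso   [S ::= s S s]
osSso ⇒ ossSsso   [S ::= s S s]
ossSsso ⇒ ossoSosso   [S ::= o S o]
ossoSosso ⇒ ossooSoosso   [S ::= o S o]
ossooSoosso ⇒ ossoosSsoosso   [S ::= s S s]
ossoosSsoosso ⇒ ossoosoSosoosso   [S ::= o S o]
ossoosoSosoosso ⇒ ossoosooSoosoosso   [S ::= o S o]
ossoosooSoosoosso ⇒ ossoosoooosoosso   [S ::= ε]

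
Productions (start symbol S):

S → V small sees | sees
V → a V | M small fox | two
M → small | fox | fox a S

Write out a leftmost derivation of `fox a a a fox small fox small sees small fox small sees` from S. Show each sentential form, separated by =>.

S => V small sees => M small fox small sees => fox a S small fox small sees => fox a V small sees small fox small sees => fox a a V small sees small fox small sees => fox a a a V small sees small fox small sees => fox a a a M small fox small sees small fox small sees => fox a a a fox small fox small sees small fox small sees

S => V small sees   [S → V small sees]
V small sees => M small fox small sees   [V → M small fox]
M small fox small sees => fox a S small fox small sees   [M → fox a S]
fox a S small fox small sees => fox a V small sees small fox small sees   [S → V small sees]
fox a V small sees small fox small sees => fox a a V small sees small fox small sees   [V → a V]
fox a a V small sees small fox small sees => fox a a a V small sees small fox small sees   [V → a V]
fox a a a V small sees small fox small sees => fox a a a M small fox small sees small fox small sees   [V → M small fox]
fox a a a M small fox small sees small fox small sees => fox a a a fox small fox small sees small fox small sees   [M → fox]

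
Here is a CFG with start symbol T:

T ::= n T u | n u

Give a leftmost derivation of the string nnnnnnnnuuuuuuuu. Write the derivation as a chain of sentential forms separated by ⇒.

T ⇒ nTu ⇒ nnTuu ⇒ nnnTuuu ⇒ nnnnTuuuu ⇒ nnnnnTuuuuu ⇒ nnnnnnTuuuuuu ⇒ nnnnnnnTuuuuuuu ⇒ nnnnnnnnuuuuuuuu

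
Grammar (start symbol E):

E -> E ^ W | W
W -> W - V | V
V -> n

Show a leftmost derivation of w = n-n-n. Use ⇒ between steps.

E ⇒ W ⇒ W-V ⇒ W-V-V ⇒ V-V-V ⇒ n-V-V ⇒ n-n-V ⇒ n-n-n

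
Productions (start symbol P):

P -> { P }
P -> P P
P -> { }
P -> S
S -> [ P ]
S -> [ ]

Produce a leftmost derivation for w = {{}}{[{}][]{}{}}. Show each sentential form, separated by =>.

P => PP => {P}P => {{}}P => {{}}{P} => {{}}{PP} => {{}}{PPP} => {{}}{PPPP} => {{}}{SPPP} => {{}}{[P]PPP} => {{}}{[{}]PPP} => {{}}{[{}]SPP} => {{}}{[{}][]PP} => {{}}{[{}][]{}P} => {{}}{[{}][]{}{}}

P => PP   [P -> P P]
PP => {P}P   [P -> { P }]
{P}P => {{}}P   [P -> { }]
{{}}P => {{}}{P}   [P -> { P }]
{{}}{P} => {{}}{PP}   [P -> P P]
{{}}{PP} => {{}}{PPP}   [P -> P P]
{{}}{PPP} => {{}}{PPPP}   [P -> P P]
{{}}{PPPP} => {{}}{SPPP}   [P -> S]
{{}}{SPPP} => {{}}{[P]PPP}   [S -> [ P ]]
{{}}{[P]PPP} => {{}}{[{}]PPP}   [P -> { }]
{{}}{[{}]PPP} => {{}}{[{}]SPP}   [P -> S]
{{}}{[{}]SPP} => {{}}{[{}][]PP}   [S -> [ ]]
{{}}{[{}][]PP} => {{}}{[{}][]{}P}   [P -> { }]
{{}}{[{}][]{}P} => {{}}{[{}][]{}{}}   [P -> { }]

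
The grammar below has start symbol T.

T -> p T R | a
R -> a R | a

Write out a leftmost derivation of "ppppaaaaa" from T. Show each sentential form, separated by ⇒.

T ⇒ pTR ⇒ ppTRR ⇒ pppTRRR ⇒ ppppTRRRR ⇒ ppppaRRRR ⇒ ppppaaRRR ⇒ ppppaaaRR ⇒ ppppaaaaR ⇒ ppppaaaaa

T ⇒ pTR   [T -> p T R]
pTR ⇒ ppTRR   [T -> p T R]
ppTRR ⇒ pppTRRR   [T -> p T R]
pppTRRR ⇒ ppppTRRRR   [T -> p T R]
ppppTRRRR ⇒ ppppaRRRR   [T -> a]
ppppaRRRR ⇒ ppppaaRRR   [R -> a]
ppppaaRRR ⇒ ppppaaaRR   [R -> a]
ppppaaaRR ⇒ ppppaaaaR   [R -> a]
ppppaaaaR ⇒ ppppaaaaa   [R -> a]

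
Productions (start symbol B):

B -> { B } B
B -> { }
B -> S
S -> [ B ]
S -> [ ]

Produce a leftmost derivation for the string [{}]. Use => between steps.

B=>S=>[B]=>[{}]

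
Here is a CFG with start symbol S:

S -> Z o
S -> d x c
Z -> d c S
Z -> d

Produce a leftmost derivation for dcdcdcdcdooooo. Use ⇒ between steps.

S⇒Zo⇒dcSo⇒dcZoo⇒dcdcSoo⇒dcdcZooo⇒dcdcdcSooo⇒dcdcdcZoooo⇒dcdcdcdcSoooo⇒dcdcdcdcZooooo⇒dcdcdcdcdooooo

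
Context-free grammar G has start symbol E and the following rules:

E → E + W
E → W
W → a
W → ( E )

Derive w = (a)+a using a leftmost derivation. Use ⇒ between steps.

E ⇒ E+W   [E → E + W]
E+W ⇒ W+W   [E → W]
W+W ⇒ (E)+W   [W → ( E )]
(E)+W ⇒ (W)+W   [E → W]
(W)+W ⇒ (a)+W   [W → a]
(a)+W ⇒ (a)+a   [W → a]

E⇒E+W⇒W+W⇒(E)+W⇒(W)+W⇒(a)+W⇒(a)+a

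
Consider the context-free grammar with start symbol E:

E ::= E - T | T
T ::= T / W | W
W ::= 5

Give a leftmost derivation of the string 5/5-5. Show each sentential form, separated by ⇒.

E ⇒ E-T ⇒ T-T ⇒ T/W-T ⇒ W/W-T ⇒ 5/W-T ⇒ 5/5-T ⇒ 5/5-W ⇒ 5/5-5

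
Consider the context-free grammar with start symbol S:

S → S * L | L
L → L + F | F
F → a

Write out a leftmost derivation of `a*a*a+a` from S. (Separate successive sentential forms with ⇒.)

S ⇒ S*L   [S → S * L]
S*L ⇒ S*L*L   [S → S * L]
S*L*L ⇒ L*L*L   [S → L]
L*L*L ⇒ F*L*L   [L → F]
F*L*L ⇒ a*L*L   [F → a]
a*L*L ⇒ a*F*L   [L → F]
a*F*L ⇒ a*a*L   [F → a]
a*a*L ⇒ a*a*L+F   [L → L + F]
a*a*L+F ⇒ a*a*F+F   [L → F]
a*a*F+F ⇒ a*a*a+F   [F → a]
a*a*a+F ⇒ a*a*a+a   [F → a]

S ⇒ S*L ⇒ S*L*L ⇒ L*L*L ⇒ F*L*L ⇒ a*L*L ⇒ a*F*L ⇒ a*a*L ⇒ a*a*L+F ⇒ a*a*F+F ⇒ a*a*a+F ⇒ a*a*a+a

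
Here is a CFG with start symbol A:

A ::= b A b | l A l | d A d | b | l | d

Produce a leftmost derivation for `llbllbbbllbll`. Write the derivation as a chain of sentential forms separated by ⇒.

A ⇒ lAl ⇒ llAll ⇒ llbAbll ⇒ llblAlbll ⇒ llbllAllbll ⇒ llbllbAbllbll ⇒ llbllbbbllbll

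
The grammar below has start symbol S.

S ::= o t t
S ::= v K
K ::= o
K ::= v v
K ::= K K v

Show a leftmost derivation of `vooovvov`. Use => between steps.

S=>vK=>vKKv=>vKKvKv=>voKvKv=>voKKvvKv=>vooKvvKv=>vooovvKv=>vooovvov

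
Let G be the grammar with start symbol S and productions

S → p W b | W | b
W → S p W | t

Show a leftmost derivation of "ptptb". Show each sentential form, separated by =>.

S=>pWb=>pSpWb=>pWpWb=>ptpWb=>ptptb

S => pWb   [S → p W b]
pWb => pSpWb   [W → S p W]
pSpWb => pWpWb   [S → W]
pWpWb => ptpWb   [W → t]
ptpWb => ptptb   [W → t]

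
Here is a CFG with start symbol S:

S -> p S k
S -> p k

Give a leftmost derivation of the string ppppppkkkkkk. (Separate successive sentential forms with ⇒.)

S ⇒ pSk ⇒ ppSkk ⇒ pppSkkk ⇒ ppppSkkkk ⇒ pppppSkkkkk ⇒ ppppppkkkkkk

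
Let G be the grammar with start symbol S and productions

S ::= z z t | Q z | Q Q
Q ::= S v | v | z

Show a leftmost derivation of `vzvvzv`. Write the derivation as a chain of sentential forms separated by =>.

S => QQ => SvQ => QzvQ => vzvQ => vzvSv => vzvQzv => vzvvzv

S => QQ   [S ::= Q Q]
QQ => SvQ   [Q ::= S v]
SvQ => QzvQ   [S ::= Q z]
QzvQ => vzvQ   [Q ::= v]
vzvQ => vzvSv   [Q ::= S v]
vzvSv => vzvQzv   [S ::= Q z]
vzvQzv => vzvvzv   [Q ::= v]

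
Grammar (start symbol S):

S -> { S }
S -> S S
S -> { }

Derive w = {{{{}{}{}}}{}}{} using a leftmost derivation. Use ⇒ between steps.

S ⇒ SS   [S -> S S]
SS ⇒ {S}S   [S -> { S }]
{S}S ⇒ {SS}S   [S -> S S]
{SS}S ⇒ {{S}S}S   [S -> { S }]
{{S}S}S ⇒ {{{S}}S}S   [S -> { S }]
{{{S}}S}S ⇒ {{{SS}}S}S   [S -> S S]
{{{SS}}S}S ⇒ {{{SSS}}S}S   [S -> S S]
{{{SSS}}S}S ⇒ {{{{}SS}}S}S   [S -> { }]
{{{{}SS}}S}S ⇒ {{{{}{}S}}S}S   [S -> { }]
{{{{}{}S}}S}S ⇒ {{{{}{}{}}}S}S   [S -> { }]
{{{{}{}{}}}S}S ⇒ {{{{}{}{}}}{}}S   [S -> { }]
{{{{}{}{}}}{}}S ⇒ {{{{}{}{}}}{}}{}   [S -> { }]

S ⇒ SS ⇒ {S}S ⇒ {SS}S ⇒ {{S}S}S ⇒ {{{S}}S}S ⇒ {{{SS}}S}S ⇒ {{{SSS}}S}S ⇒ {{{{}SS}}S}S ⇒ {{{{}{}S}}S}S ⇒ {{{{}{}{}}}S}S ⇒ {{{{}{}{}}}{}}S ⇒ {{{{}{}{}}}{}}{}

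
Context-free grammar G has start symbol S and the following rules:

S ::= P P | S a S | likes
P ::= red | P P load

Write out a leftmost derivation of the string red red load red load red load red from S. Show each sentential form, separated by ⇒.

S ⇒ P P   [S ::= P P]
P P ⇒ P P load P   [P ::= P P load]
P P load P ⇒ P P load P load P   [P ::= P P load]
P P load P load P ⇒ P P load P load P load P   [P ::= P P load]
P P load P load P load P ⇒ red P load P load P load P   [P ::= red]
red P load P load P load P ⇒ red red load P load P load P   [P ::= red]
red red load P load P load P ⇒ red red load red load P load P   [P ::= red]
red red load red load P load P ⇒ red red load red load red load P   [P ::= red]
red red load red load red load P ⇒ red red load red load red load red   [P ::= red]

S ⇒ P P ⇒ P P load P ⇒ P P load P load P ⇒ P P load P load P load P ⇒ red P load P load P load P ⇒ red red load P load P load P ⇒ red red load red load P load P ⇒ red red load red load red load P ⇒ red red load red load red load red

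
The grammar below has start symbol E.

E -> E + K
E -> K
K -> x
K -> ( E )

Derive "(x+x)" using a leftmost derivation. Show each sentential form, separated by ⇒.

E ⇒ K   [E -> K]
K ⇒ (E)   [K -> ( E )]
(E) ⇒ (E+K)   [E -> E + K]
(E+K) ⇒ (K+K)   [E -> K]
(K+K) ⇒ (x+K)   [K -> x]
(x+K) ⇒ (x+x)   [K -> x]

E ⇒ K ⇒ (E) ⇒ (E+K) ⇒ (K+K) ⇒ (x+K) ⇒ (x+x)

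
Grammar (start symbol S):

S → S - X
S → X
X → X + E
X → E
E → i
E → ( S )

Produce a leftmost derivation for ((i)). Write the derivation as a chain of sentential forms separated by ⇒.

S ⇒ X ⇒ E ⇒ (S) ⇒ (X) ⇒ (E) ⇒ ((S)) ⇒ ((X)) ⇒ ((E)) ⇒ ((i))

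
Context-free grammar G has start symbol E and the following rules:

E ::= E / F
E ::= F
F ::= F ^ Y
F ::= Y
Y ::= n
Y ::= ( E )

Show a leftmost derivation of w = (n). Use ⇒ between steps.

E ⇒ F ⇒ Y ⇒ (E) ⇒ (F) ⇒ (Y) ⇒ (n)

E ⇒ F   [E ::= F]
F ⇒ Y   [F ::= Y]
Y ⇒ (E)   [Y ::= ( E )]
(E) ⇒ (F)   [E ::= F]
(F) ⇒ (Y)   [F ::= Y]
(Y) ⇒ (n)   [Y ::= n]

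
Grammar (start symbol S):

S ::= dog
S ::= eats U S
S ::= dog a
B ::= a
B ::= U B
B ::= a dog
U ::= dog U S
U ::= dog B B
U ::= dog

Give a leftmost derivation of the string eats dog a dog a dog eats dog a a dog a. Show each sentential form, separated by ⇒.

S ⇒ eats U S ⇒ eats dog B B S ⇒ eats dog a dog B S ⇒ eats dog a dog a dog S ⇒ eats dog a dog a dog eats U S ⇒ eats dog a dog a dog eats dog B B S ⇒ eats dog a dog a dog eats dog a B S ⇒ eats dog a dog a dog eats dog a a S ⇒ eats dog a dog a dog eats dog a a dog a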